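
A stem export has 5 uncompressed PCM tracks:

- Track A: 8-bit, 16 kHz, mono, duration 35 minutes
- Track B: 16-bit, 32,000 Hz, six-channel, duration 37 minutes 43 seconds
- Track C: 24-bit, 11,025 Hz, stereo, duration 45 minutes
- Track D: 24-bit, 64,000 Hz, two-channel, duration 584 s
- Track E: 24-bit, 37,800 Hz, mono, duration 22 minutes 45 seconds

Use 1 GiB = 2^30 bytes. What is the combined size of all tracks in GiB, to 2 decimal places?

Track A: 35 minutes = 2,100 s; 16,000 × 2,100 × 1 × 1 = 33,600,000 bytes.
Track B: 37 minutes 43 seconds = 2,263 s; 32,000 × 2,263 × 2 × 6 = 868,992,000 bytes.
Track C: 45 minutes = 2,700 s; 11,025 × 2,700 × 3 × 2 = 178,605,000 bytes.
Track D: 64,000 × 584 × 3 × 2 = 224,256,000 bytes.
Track E: 22 minutes 45 seconds = 1,365 s; 37,800 × 1,365 × 3 × 1 = 154,791,000 bytes.
Total = 1,460,244,000 bytes = 1.36 GiB.

1.36 GiB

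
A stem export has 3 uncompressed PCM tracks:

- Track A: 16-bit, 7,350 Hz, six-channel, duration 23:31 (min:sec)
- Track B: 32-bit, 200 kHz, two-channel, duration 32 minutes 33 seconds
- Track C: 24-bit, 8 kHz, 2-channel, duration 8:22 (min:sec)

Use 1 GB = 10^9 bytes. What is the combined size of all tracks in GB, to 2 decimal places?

Track A: 23:31 (min:sec) = 1,411 s; 7,350 × 1,411 × 2 × 6 = 124,450,200 bytes.
Track B: 32 minutes 33 seconds = 1,953 s; 200,000 × 1,953 × 4 × 2 = 3,124,800,000 bytes.
Track C: 8:22 (min:sec) = 502 s; 8,000 × 502 × 3 × 2 = 24,096,000 bytes.
Total = 3,273,346,200 bytes = 3.27 GB.

3.27 GB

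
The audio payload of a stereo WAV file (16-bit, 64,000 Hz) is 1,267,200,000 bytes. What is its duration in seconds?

Byte rate = 64,000 × 2 × 2 = 256,000 bytes/s.
Duration = 1,267,200,000 / 256,000 = 4,950 s.

4,950 seconds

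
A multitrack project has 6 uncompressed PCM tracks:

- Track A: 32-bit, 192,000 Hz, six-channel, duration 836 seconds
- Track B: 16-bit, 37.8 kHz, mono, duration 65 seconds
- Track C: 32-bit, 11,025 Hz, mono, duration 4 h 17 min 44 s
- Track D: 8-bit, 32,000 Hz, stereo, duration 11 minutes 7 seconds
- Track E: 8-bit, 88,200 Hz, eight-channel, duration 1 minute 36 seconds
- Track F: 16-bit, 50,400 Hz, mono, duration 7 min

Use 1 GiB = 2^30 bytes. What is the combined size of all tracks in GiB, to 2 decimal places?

Track A: 192,000 × 836 × 4 × 6 = 3,852,288,000 bytes.
Track B: 37,800 × 65 × 2 × 1 = 4,914,000 bytes.
Track C: 4 h 17 min 44 s = 15,464 s; 11,025 × 15,464 × 4 × 1 = 681,962,400 bytes.
Track D: 11 minutes 7 seconds = 667 s; 32,000 × 667 × 1 × 2 = 42,688,000 bytes.
Track E: 1 minute 36 seconds = 96 s; 88,200 × 96 × 1 × 8 = 67,737,600 bytes.
Track F: 7 min = 420 s; 50,400 × 420 × 2 × 1 = 42,336,000 bytes.
Total = 4,691,926,000 bytes = 4.37 GiB.

4.37 GiB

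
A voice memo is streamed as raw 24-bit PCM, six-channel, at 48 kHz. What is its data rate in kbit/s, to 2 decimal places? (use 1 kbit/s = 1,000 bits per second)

Bit rate = 48,000 × 24 × 6 = 6,912,000 bits/s.
= 6912.00 kbit/s.

6912.00 kbit/s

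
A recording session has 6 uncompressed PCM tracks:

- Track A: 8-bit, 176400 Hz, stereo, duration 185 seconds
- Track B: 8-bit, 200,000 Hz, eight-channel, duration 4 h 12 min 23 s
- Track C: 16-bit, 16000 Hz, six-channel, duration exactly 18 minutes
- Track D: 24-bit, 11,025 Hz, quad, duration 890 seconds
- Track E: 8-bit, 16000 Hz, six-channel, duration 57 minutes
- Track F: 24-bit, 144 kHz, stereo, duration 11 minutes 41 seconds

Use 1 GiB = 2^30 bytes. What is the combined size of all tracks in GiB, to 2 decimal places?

Track A: 176,400 × 185 × 1 × 2 = 65,268,000 bytes.
Track B: 4 h 12 min 23 s = 15,143 s; 200,000 × 15,143 × 1 × 8 = 24,228,800,000 bytes.
Track C: exactly 18 minutes = 1,080 s; 16,000 × 1,080 × 2 × 6 = 207,360,000 bytes.
Track D: 11,025 × 890 × 3 × 4 = 117,747,000 bytes.
Track E: 57 minutes = 3,420 s; 16,000 × 3,420 × 1 × 6 = 328,320,000 bytes.
Track F: 11 minutes 41 seconds = 701 s; 144,000 × 701 × 3 × 2 = 605,664,000 bytes.
Total = 25,553,159,000 bytes = 23.80 GiB.

23.80 GiB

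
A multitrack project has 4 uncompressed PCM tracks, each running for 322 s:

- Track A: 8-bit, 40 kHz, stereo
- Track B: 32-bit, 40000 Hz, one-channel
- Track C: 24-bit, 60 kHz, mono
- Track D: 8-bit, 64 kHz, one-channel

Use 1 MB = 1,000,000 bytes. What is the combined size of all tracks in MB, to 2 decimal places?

155.85 MB

Track A: 40,000 × 322 × 1 × 2 = 25,760,000 bytes.
Track B: 40,000 × 322 × 4 × 1 = 51,520,000 bytes.
Track C: 60,000 × 322 × 3 × 1 = 57,960,000 bytes.
Track D: 64,000 × 322 × 1 × 1 = 20,608,000 bytes.
Total = 155,848,000 bytes = 155.85 MB.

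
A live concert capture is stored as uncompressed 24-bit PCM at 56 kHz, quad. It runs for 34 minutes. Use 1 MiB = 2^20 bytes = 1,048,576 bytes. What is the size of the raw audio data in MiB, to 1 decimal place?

1307.4 MiB

Duration = 34 minutes = 2,040 s.
Bytes = 56,000 samples/s × 2,040 s × 3 bytes/sample × 4 ch = 1,370,880,000 bytes.
1,370,880,000 / 1,048,576 = 1307.4 MiB.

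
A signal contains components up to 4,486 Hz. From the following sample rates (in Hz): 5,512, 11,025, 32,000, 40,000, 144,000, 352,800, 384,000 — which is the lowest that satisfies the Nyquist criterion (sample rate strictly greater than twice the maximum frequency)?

Need sample rate > 2 × 4,486 = 8,972 Hz.
Lowest listed rate above 8,972 Hz is 11,025 Hz.

11,025 Hz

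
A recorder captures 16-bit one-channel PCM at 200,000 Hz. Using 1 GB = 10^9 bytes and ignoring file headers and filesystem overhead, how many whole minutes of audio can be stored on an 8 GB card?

333 minutes

Uncompressed byte rate = 200,000 × 2 × 1 = 400,000 bytes/s.
Capacity = 8 × 1,000,000,000 = 8,000,000,000 bytes.
8,000,000,000 / 400,000 ≈ 20000 s → 333 minutes.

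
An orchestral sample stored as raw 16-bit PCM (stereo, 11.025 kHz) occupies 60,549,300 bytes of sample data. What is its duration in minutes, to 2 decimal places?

Byte rate = 11,025 × 2 × 2 = 44,100 bytes/s.
Duration = 60,549,300 / 44,100 = 1,373 s.
1,373 s / 60 = 22.88 minutes.

22.88 minutes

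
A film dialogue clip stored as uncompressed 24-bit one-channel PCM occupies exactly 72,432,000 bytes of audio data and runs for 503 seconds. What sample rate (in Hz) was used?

48,000 Hz

Bytes = sample_rate × seconds × bytes_per_sample × channels.
sample_rate = 72,432,000 / (503 × 3 × 1) = 72,432,000 / 1,509 = 48,000 Hz.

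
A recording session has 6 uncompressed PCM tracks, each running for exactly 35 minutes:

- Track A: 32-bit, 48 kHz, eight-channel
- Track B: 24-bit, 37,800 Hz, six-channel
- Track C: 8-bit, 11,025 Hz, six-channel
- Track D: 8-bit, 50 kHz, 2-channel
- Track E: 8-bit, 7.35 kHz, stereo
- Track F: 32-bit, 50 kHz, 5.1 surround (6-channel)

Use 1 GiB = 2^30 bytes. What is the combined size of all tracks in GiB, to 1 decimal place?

exactly 35 minutes = 2,100 s.
Track A: 48,000 × 2,100 × 4 × 8 = 3,225,600,000 bytes.
Track B: 37,800 × 2,100 × 3 × 6 = 1,428,840,000 bytes.
Track C: 11,025 × 2,100 × 1 × 6 = 138,915,000 bytes.
Track D: 50,000 × 2,100 × 1 × 2 = 210,000,000 bytes.
Track E: 7,350 × 2,100 × 1 × 2 = 30,870,000 bytes.
Track F: 50,000 × 2,100 × 4 × 6 = 2,520,000,000 bytes.
Total = 7,554,225,000 bytes = 7.0 GiB.

7.0 GiB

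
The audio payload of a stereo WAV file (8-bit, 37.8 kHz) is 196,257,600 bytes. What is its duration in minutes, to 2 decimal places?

Byte rate = 37,800 × 1 × 2 = 75,600 bytes/s.
Duration = 196,257,600 / 75,600 = 2,596 s.
2,596 s / 60 = 43.27 minutes.

43.27 minutes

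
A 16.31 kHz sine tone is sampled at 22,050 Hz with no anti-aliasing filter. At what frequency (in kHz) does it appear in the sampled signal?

Nyquist = 22,050/2 = 11,025 Hz; 16,310 Hz exceeds it.
Alias = |16,310 − 1×22,050| = |16,310 − 22,050| = 5,740 Hz = 5.74 kHz.

5.74 kHz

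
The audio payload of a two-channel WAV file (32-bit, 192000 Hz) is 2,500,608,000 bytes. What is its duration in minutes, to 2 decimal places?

Byte rate = 192,000 × 4 × 2 = 1,536,000 bytes/s.
Duration = 2,500,608,000 / 1,536,000 = 1,628 s.
1,628 s / 60 = 27.13 minutes.

27.13 minutes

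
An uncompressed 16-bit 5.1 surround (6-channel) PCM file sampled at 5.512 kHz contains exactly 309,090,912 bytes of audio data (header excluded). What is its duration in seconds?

4,673 seconds

Byte rate = 5,512 × 2 × 6 = 66,144 bytes/s.
Duration = 309,090,912 / 66,144 = 4,673 s.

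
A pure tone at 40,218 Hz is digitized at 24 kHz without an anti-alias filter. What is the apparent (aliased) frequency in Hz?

7,782 Hz

Nyquist = 24,000/2 = 12,000 Hz; 40,218 Hz exceeds it.
Alias = |40,218 − 2×24,000| = |40,218 − 48,000| = 7,782 Hz.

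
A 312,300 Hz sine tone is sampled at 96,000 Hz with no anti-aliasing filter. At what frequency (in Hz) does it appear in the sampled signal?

Nyquist = 96,000/2 = 48,000 Hz; 312,300 Hz exceeds it.
Alias = |312,300 − 3×96,000| = |312,300 − 288,000| = 24,300 Hz.

24,300 Hz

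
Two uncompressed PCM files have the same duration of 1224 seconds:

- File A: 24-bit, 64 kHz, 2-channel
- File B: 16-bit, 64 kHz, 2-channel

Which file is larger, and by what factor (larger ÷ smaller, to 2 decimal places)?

File A, by a factor of 1.50

File A: 64,000 × 3 × 2 = 384,000 bytes/s.
File B: 64,000 × 2 × 2 = 256,000 bytes/s.
File A is larger; ratio = 470,016,000 / 313,344,000 = 1.50.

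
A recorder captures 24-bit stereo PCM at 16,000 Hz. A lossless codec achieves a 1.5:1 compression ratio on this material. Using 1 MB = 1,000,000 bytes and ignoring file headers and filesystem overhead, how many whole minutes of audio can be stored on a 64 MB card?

Uncompressed byte rate = 16,000 × 3 × 2 = 96,000 bytes/s.
After 1.5:1 compression, effective rate ≈ 64000 bytes/s.
Capacity = 64 × 1,000,000 = 64,000,000 bytes.
64,000,000 / effective rate ≈ 1000 s → 16 minutes.

16 minutes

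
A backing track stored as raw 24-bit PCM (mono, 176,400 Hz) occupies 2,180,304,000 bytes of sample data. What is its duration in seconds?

Byte rate = 176,400 × 3 × 1 = 529,200 bytes/s.
Duration = 2,180,304,000 / 529,200 = 4,120 s.

4,120 seconds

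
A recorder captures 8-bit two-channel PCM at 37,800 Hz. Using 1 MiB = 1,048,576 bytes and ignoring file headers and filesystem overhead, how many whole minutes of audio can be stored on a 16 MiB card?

Uncompressed byte rate = 37,800 × 1 × 2 = 75,600 bytes/s.
Capacity = 16 × 1,048,576 = 16,777,216 bytes.
16,777,216 / 75,600 ≈ 221.92 s → 3 minutes.

3 minutes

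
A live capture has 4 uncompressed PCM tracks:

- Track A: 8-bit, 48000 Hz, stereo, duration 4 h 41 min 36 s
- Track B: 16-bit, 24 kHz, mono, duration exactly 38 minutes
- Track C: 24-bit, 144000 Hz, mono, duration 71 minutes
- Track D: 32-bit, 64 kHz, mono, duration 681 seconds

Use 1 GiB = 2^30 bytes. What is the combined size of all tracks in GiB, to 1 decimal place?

Track A: 4 h 41 min 36 s = 16,896 s; 48,000 × 16,896 × 1 × 2 = 1,622,016,000 bytes.
Track B: exactly 38 minutes = 2,280 s; 24,000 × 2,280 × 2 × 1 = 109,440,000 bytes.
Track C: 71 minutes = 4,260 s; 144,000 × 4,260 × 3 × 1 = 1,840,320,000 bytes.
Track D: 64,000 × 681 × 4 × 1 = 174,336,000 bytes.
Total = 3,746,112,000 bytes = 3.5 GiB.

3.5 GiB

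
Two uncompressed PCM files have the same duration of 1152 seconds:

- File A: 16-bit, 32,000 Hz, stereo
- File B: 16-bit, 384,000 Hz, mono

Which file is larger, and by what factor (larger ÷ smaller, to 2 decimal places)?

File B, by a factor of 6.00

File A: 32,000 × 2 × 2 = 128,000 bytes/s.
File B: 384,000 × 2 × 1 = 768,000 bytes/s.
File B is larger; ratio = 884,736,000 / 147,456,000 = 6.00.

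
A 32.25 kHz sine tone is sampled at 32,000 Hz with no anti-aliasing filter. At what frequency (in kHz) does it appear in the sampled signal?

Nyquist = 32,000/2 = 16,000 Hz; 32,250 Hz exceeds it.
Alias = |32,250 − 1×32,000| = |32,250 − 32,000| = 250 Hz = 0.25 kHz.

0.25 kHz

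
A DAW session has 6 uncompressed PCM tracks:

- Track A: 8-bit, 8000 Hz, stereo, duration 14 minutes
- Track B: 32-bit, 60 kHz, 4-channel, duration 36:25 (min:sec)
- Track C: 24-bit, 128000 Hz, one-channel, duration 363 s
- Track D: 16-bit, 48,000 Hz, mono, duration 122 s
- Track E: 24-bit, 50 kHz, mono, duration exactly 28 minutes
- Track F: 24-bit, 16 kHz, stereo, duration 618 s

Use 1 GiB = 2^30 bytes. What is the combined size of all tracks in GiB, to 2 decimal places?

Track A: 14 minutes = 840 s; 8,000 × 840 × 1 × 2 = 13,440,000 bytes.
Track B: 36:25 (min:sec) = 2,185 s; 60,000 × 2,185 × 4 × 4 = 2,097,600,000 bytes.
Track C: 128,000 × 363 × 3 × 1 = 139,392,000 bytes.
Track D: 48,000 × 122 × 2 × 1 = 11,712,000 bytes.
Track E: exactly 28 minutes = 1,680 s; 50,000 × 1,680 × 3 × 1 = 252,000,000 bytes.
Track F: 16,000 × 618 × 3 × 2 = 59,328,000 bytes.
Total = 2,573,472,000 bytes = 2.40 GiB.

2.40 GiB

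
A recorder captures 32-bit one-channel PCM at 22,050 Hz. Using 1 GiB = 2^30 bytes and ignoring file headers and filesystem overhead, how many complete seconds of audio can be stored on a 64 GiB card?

779,132 seconds

Uncompressed byte rate = 22,050 × 4 × 1 = 88,200 bytes/s.
Capacity = 64 × 1,073,741,824 = 68,719,476,736 bytes.
68,719,476,736 / 88,200 ≈ 779132.39 s → 779,132 seconds.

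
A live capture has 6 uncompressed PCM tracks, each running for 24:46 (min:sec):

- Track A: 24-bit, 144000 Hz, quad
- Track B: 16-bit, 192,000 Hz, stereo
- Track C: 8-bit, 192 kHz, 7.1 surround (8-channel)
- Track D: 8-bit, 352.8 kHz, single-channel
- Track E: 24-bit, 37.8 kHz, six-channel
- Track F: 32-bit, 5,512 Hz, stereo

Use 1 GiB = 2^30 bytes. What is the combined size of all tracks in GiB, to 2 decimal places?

24:46 (min:sec) = 1,486 s.
Track A: 144,000 × 1,486 × 3 × 4 = 2,567,808,000 bytes.
Track B: 192,000 × 1,486 × 2 × 2 = 1,141,248,000 bytes.
Track C: 192,000 × 1,486 × 1 × 8 = 2,282,496,000 bytes.
Track D: 352,800 × 1,486 × 1 × 1 = 524,260,800 bytes.
Track E: 37,800 × 1,486 × 3 × 6 = 1,011,074,400 bytes.
Track F: 5,512 × 1,486 × 4 × 2 = 65,526,656 bytes.
Total = 7,592,413,856 bytes = 7.07 GiB.

7.07 GiB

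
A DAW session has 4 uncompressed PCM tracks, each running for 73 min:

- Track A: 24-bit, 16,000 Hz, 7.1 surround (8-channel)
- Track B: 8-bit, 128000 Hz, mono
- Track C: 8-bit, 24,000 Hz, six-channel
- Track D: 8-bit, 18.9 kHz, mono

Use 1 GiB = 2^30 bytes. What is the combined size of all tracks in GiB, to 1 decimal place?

73 min = 4,380 s.
Track A: 16,000 × 4,380 × 3 × 8 = 1,681,920,000 bytes.
Track B: 128,000 × 4,380 × 1 × 1 = 560,640,000 bytes.
Track C: 24,000 × 4,380 × 1 × 6 = 630,720,000 bytes.
Track D: 18,900 × 4,380 × 1 × 1 = 82,782,000 bytes.
Total = 2,956,062,000 bytes = 2.8 GiB.

2.8 GiB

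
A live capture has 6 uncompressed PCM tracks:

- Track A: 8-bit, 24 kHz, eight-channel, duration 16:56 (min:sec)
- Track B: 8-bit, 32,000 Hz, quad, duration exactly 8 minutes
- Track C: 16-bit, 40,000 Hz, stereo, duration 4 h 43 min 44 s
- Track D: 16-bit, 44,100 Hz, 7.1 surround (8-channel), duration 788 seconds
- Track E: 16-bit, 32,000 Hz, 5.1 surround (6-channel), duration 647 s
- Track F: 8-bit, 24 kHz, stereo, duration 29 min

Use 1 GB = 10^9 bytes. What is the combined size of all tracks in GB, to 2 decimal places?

3.87 GB

Track A: 16:56 (min:sec) = 1,016 s; 24,000 × 1,016 × 1 × 8 = 195,072,000 bytes.
Track B: exactly 8 minutes = 480 s; 32,000 × 480 × 1 × 4 = 61,440,000 bytes.
Track C: 4 h 43 min 44 s = 17,024 s; 40,000 × 17,024 × 2 × 2 = 2,723,840,000 bytes.
Track D: 44,100 × 788 × 2 × 8 = 556,012,800 bytes.
Track E: 32,000 × 647 × 2 × 6 = 248,448,000 bytes.
Track F: 29 min = 1,740 s; 24,000 × 1,740 × 1 × 2 = 83,520,000 bytes.
Total = 3,868,332,800 bytes = 3.87 GB.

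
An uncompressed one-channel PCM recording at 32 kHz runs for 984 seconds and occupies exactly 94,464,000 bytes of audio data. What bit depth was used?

24 bits

Bytes per sample = 94,464,000 / (32,000 × 984 × 1) = 94,464,000 / 31,488,000 = 3.
Bit depth = 3 × 8 = 24 bits.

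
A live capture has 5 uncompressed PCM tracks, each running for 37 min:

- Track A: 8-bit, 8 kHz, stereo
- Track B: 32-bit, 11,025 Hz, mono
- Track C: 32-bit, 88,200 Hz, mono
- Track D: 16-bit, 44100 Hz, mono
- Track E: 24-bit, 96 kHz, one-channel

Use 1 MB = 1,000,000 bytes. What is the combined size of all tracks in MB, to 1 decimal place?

1751.8 MB

37 min = 2,220 s.
Track A: 8,000 × 2,220 × 1 × 2 = 35,520,000 bytes.
Track B: 11,025 × 2,220 × 4 × 1 = 97,902,000 bytes.
Track C: 88,200 × 2,220 × 4 × 1 = 783,216,000 bytes.
Track D: 44,100 × 2,220 × 2 × 1 = 195,804,000 bytes.
Track E: 96,000 × 2,220 × 3 × 1 = 639,360,000 bytes.
Total = 1,751,802,000 bytes = 1751.8 MB.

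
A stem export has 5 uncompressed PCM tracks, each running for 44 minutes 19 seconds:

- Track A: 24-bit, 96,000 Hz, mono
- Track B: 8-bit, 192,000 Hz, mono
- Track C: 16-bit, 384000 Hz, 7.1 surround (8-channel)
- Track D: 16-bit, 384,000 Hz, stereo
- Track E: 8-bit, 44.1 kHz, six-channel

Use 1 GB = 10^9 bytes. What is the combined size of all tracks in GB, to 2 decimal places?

22.40 GB

44 minutes 19 seconds = 2,659 s.
Track A: 96,000 × 2,659 × 3 × 1 = 765,792,000 bytes.
Track B: 192,000 × 2,659 × 1 × 1 = 510,528,000 bytes.
Track C: 384,000 × 2,659 × 2 × 8 = 16,336,896,000 bytes.
Track D: 384,000 × 2,659 × 2 × 2 = 4,084,224,000 bytes.
Track E: 44,100 × 2,659 × 1 × 6 = 703,571,400 bytes.
Total = 22,401,011,400 bytes = 22.40 GB.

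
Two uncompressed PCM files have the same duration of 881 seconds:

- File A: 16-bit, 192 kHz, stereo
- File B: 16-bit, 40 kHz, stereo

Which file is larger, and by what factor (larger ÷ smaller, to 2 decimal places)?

File A, by a factor of 4.80

File A: 192,000 × 2 × 2 = 768,000 bytes/s.
File B: 40,000 × 2 × 2 = 160,000 bytes/s.
File A is larger; ratio = 676,608,000 / 140,960,000 = 4.80.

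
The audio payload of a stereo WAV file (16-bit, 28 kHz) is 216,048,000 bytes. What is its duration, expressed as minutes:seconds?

Byte rate = 28,000 × 2 × 2 = 112,000 bytes/s.
Duration = 216,048,000 / 112,000 = 1,929 s.
1,929 s = 32:09.

32:09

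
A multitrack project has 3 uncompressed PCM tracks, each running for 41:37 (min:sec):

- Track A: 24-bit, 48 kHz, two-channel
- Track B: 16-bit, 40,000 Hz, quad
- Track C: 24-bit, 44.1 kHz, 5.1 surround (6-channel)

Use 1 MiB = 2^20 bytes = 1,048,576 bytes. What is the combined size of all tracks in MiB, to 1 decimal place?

41:37 (min:sec) = 2,497 s.
Track A: 48,000 × 2,497 × 3 × 2 = 719,136,000 bytes.
Track B: 40,000 × 2,497 × 2 × 4 = 799,040,000 bytes.
Track C: 44,100 × 2,497 × 3 × 6 = 1,982,118,600 bytes.
Total = 3,500,294,600 bytes = 3338.1 MiB.

3338.1 MiB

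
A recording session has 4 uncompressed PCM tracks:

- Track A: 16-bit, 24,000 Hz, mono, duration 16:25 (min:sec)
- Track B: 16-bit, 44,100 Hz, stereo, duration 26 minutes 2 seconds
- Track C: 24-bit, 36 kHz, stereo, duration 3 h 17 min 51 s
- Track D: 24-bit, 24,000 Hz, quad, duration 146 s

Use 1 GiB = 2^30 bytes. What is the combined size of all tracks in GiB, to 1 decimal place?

2.7 GiB

Track A: 16:25 (min:sec) = 985 s; 24,000 × 985 × 2 × 1 = 47,280,000 bytes.
Track B: 26 minutes 2 seconds = 1,562 s; 44,100 × 1,562 × 2 × 2 = 275,536,800 bytes.
Track C: 3 h 17 min 51 s = 11,871 s; 36,000 × 11,871 × 3 × 2 = 2,564,136,000 bytes.
Track D: 24,000 × 146 × 3 × 4 = 42,048,000 bytes.
Total = 2,929,000,800 bytes = 2.7 GiB.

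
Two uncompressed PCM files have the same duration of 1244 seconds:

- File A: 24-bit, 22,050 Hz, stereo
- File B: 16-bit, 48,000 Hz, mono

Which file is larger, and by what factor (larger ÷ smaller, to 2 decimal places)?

File A, by a factor of 1.38

File A: 22,050 × 3 × 2 = 132,300 bytes/s.
File B: 48,000 × 2 × 1 = 96,000 bytes/s.
File A is larger; ratio = 164,581,200 / 119,424,000 = 1.38.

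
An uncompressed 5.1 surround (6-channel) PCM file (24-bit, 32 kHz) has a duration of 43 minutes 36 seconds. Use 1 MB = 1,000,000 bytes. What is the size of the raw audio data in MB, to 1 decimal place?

Duration = 43 minutes 36 seconds = 2,616 s.
Bytes = 32,000 samples/s × 2,616 s × 3 bytes/sample × 6 ch = 1,506,816,000 bytes.
1,506,816,000 / 1,000,000 = 1506.8 MB.

1506.8 MB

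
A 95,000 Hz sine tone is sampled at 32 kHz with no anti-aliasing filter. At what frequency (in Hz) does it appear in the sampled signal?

Nyquist = 32,000/2 = 16,000 Hz; 95,000 Hz exceeds it.
Alias = |95,000 − 3×32,000| = |95,000 − 96,000| = 1,000 Hz.

1,000 Hz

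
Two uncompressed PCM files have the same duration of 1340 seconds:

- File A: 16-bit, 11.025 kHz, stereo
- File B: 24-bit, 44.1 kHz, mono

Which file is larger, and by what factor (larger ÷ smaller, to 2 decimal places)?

File B, by a factor of 3.00

File A: 11,025 × 2 × 2 = 44,100 bytes/s.
File B: 44,100 × 3 × 1 = 132,300 bytes/s.
File B is larger; ratio = 177,282,000 / 59,094,000 = 3.00.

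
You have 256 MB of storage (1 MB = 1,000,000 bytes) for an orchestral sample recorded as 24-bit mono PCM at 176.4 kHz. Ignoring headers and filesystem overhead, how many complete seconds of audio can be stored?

483 seconds

Uncompressed byte rate = 176,400 × 3 × 1 = 529,200 bytes/s.
Capacity = 256 × 1,000,000 = 256,000,000 bytes.
256,000,000 / 529,200 ≈ 483.75 s → 483 seconds.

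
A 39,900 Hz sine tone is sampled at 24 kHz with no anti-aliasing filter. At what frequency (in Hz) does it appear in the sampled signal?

8,100 Hz

Nyquist = 24,000/2 = 12,000 Hz; 39,900 Hz exceeds it.
Alias = |39,900 − 2×24,000| = |39,900 − 48,000| = 8,100 Hz.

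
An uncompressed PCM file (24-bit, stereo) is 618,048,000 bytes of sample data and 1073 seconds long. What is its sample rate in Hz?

Bytes = sample_rate × seconds × bytes_per_sample × channels.
sample_rate = 618,048,000 / (1,073 × 3 × 2) = 618,048,000 / 6,438 = 96,000 Hz.

96,000 Hz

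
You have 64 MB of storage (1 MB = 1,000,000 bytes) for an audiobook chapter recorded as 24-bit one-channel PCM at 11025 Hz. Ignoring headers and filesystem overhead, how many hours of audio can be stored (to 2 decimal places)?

Uncompressed byte rate = 11,025 × 3 × 1 = 33,075 bytes/s.
Capacity = 64 × 1,000,000 = 64,000,000 bytes.
64,000,000 / 33,075 ≈ 1935 s → 0.54 hours.

0.54 hours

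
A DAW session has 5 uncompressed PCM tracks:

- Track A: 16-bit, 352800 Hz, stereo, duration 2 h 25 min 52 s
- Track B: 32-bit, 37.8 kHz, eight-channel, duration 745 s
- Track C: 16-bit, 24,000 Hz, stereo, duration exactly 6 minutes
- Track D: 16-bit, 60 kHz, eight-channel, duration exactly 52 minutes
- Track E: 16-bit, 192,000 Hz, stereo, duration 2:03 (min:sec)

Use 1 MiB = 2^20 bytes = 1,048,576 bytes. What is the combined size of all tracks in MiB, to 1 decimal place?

Track A: 2 h 25 min 52 s = 8,752 s; 352,800 × 8,752 × 2 × 2 = 12,350,822,400 bytes.
Track B: 37,800 × 745 × 4 × 8 = 901,152,000 bytes.
Track C: exactly 6 minutes = 360 s; 24,000 × 360 × 2 × 2 = 34,560,000 bytes.
Track D: exactly 52 minutes = 3,120 s; 60,000 × 3,120 × 2 × 8 = 2,995,200,000 bytes.
Track E: 2:03 (min:sec) = 123 s; 192,000 × 123 × 2 × 2 = 94,464,000 bytes.
Total = 16,376,198,400 bytes = 15617.6 MiB.

15617.6 MiB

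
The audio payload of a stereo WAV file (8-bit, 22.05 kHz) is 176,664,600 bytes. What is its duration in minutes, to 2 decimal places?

Byte rate = 22,050 × 1 × 2 = 44,100 bytes/s.
Duration = 176,664,600 / 44,100 = 4,006 s.
4,006 s / 60 = 66.77 minutes.

66.77 minutes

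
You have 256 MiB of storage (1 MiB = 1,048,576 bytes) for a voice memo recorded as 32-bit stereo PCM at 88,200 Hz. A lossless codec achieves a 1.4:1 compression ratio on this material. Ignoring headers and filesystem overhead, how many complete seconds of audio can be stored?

Uncompressed byte rate = 88,200 × 4 × 2 = 705,600 bytes/s.
After 1.4:1 compression, effective rate ≈ 504000 bytes/s.
Capacity = 256 × 1,048,576 = 268,435,456 bytes.
268,435,456 / effective rate ≈ 532.61 s → 532 seconds.

532 seconds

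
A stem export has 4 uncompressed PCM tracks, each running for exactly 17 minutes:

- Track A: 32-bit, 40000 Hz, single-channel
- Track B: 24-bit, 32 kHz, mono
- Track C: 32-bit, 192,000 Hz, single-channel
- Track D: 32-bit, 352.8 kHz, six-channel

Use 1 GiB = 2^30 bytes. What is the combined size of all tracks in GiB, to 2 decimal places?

9.02 GiB

exactly 17 minutes = 1,020 s.
Track A: 40,000 × 1,020 × 4 × 1 = 163,200,000 bytes.
Track B: 32,000 × 1,020 × 3 × 1 = 97,920,000 bytes.
Track C: 192,000 × 1,020 × 4 × 1 = 783,360,000 bytes.
Track D: 352,800 × 1,020 × 4 × 6 = 8,636,544,000 bytes.
Total = 9,681,024,000 bytes = 9.02 GiB.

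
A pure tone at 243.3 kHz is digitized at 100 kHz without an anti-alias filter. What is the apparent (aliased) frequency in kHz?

43.3 kHz

Nyquist = 100,000/2 = 50,000 Hz; 243,300 Hz exceeds it.
Alias = |243,300 − 2×100,000| = |243,300 − 200,000| = 43,300 Hz = 43.3 kHz.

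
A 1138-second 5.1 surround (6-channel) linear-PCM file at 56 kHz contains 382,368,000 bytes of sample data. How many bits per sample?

8 bits

Bytes per sample = 382,368,000 / (56,000 × 1,138 × 6) = 382,368,000 / 382,368,000 = 1.
Bit depth = 1 × 8 = 8 bits.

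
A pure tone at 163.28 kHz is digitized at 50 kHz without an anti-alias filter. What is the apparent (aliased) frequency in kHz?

13.28 kHz

Nyquist = 50,000/2 = 25,000 Hz; 163,280 Hz exceeds it.
Alias = |163,280 − 3×50,000| = |163,280 − 150,000| = 13,280 Hz = 13.28 kHz.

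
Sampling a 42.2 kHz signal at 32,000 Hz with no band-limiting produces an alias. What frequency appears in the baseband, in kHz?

Nyquist = 32,000/2 = 16,000 Hz; 42,200 Hz exceeds it.
Alias = |42,200 − 1×32,000| = |42,200 − 32,000| = 10,200 Hz = 10.2 kHz.

10.2 kHz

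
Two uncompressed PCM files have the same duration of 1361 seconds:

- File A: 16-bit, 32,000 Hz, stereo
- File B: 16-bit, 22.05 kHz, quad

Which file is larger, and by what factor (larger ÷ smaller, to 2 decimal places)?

File A: 32,000 × 2 × 2 = 128,000 bytes/s.
File B: 22,050 × 2 × 4 = 176,400 bytes/s.
File B is larger; ratio = 240,080,400 / 174,208,000 = 1.38.

File B, by a factor of 1.38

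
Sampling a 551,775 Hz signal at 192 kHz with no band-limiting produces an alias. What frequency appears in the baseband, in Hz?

Nyquist = 192,000/2 = 96,000 Hz; 551,775 Hz exceeds it.
Alias = |551,775 − 3×192,000| = |551,775 − 576,000| = 24,225 Hz.

24,225 Hz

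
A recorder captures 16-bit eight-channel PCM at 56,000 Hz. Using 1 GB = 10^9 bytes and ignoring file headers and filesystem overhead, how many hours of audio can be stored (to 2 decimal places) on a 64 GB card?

19.84 hours

Uncompressed byte rate = 56,000 × 2 × 8 = 896,000 bytes/s.
Capacity = 64 × 1,000,000,000 = 64,000,000,000 bytes.
64,000,000,000 / 896,000 ≈ 71428.57 s → 19.84 hours.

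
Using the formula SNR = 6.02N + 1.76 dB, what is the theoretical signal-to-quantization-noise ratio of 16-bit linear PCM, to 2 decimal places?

6.02 × 16 + 1.76 = 98.08 dB.

98.08 dB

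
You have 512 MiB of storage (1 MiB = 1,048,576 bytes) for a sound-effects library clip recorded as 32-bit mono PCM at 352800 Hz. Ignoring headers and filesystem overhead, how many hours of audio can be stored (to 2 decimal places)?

Uncompressed byte rate = 352,800 × 4 × 1 = 1,411,200 bytes/s.
Capacity = 512 × 1,048,576 = 536,870,912 bytes.
536,870,912 / 1,411,200 ≈ 380.44 s → 0.11 hours.

0.11 hours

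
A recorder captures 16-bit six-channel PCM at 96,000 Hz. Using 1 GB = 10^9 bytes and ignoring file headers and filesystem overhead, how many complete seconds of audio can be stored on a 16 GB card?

13,888 seconds

Uncompressed byte rate = 96,000 × 2 × 6 = 1,152,000 bytes/s.
Capacity = 16 × 1,000,000,000 = 16,000,000,000 bytes.
16,000,000,000 / 1,152,000 ≈ 13888.89 s → 13,888 seconds.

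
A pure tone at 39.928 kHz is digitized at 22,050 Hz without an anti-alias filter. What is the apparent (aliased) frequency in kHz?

Nyquist = 22,050/2 = 11,025 Hz; 39,928 Hz exceeds it.
Alias = |39,928 − 2×22,050| = |39,928 − 44,100| = 4,172 Hz = 4.172 kHz.

4.172 kHz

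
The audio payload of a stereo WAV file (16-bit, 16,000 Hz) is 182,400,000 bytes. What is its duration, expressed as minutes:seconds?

Byte rate = 16,000 × 2 × 2 = 64,000 bytes/s.
Duration = 182,400,000 / 64,000 = 2,850 s.
2,850 s = 47:30.

47:30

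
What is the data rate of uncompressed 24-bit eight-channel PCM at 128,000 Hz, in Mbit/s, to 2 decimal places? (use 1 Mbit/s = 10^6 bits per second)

Bit rate = 128,000 × 24 × 8 = 24,576,000 bits/s.
= 24.58 Mbit/s.

24.58 Mbit/s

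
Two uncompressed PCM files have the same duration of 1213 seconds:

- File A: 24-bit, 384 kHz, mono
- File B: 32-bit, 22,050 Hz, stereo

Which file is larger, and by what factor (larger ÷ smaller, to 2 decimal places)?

File A, by a factor of 6.53

File A: 384,000 × 3 × 1 = 1,152,000 bytes/s.
File B: 22,050 × 4 × 2 = 176,400 bytes/s.
File A is larger; ratio = 1,397,376,000 / 213,973,200 = 6.53.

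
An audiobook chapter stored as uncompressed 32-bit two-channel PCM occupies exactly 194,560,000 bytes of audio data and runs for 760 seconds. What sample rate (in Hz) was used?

Bytes = sample_rate × seconds × bytes_per_sample × channels.
sample_rate = 194,560,000 / (760 × 4 × 2) = 194,560,000 / 6,080 = 32,000 Hz.

32,000 Hz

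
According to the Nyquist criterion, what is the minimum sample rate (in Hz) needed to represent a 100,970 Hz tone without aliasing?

201,940 Hz

Minimum sample rate = 2 × 100,970 Hz = 201,940 Hz.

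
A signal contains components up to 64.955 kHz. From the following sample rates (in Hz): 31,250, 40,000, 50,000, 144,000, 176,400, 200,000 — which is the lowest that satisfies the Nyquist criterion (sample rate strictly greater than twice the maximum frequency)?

Need sample rate > 2 × 64,955 = 129,910 Hz.
Lowest listed rate above 129,910 Hz is 144,000 Hz.

144,000 Hz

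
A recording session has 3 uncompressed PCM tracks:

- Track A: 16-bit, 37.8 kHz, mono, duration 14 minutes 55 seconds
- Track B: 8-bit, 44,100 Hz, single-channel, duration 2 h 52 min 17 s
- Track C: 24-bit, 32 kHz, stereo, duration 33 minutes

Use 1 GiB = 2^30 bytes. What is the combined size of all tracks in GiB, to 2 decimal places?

Track A: 14 minutes 55 seconds = 895 s; 37,800 × 895 × 2 × 1 = 67,662,000 bytes.
Track B: 2 h 52 min 17 s = 10,337 s; 44,100 × 10,337 × 1 × 1 = 455,861,700 bytes.
Track C: 33 minutes = 1,980 s; 32,000 × 1,980 × 3 × 2 = 380,160,000 bytes.
Total = 903,683,700 bytes = 0.84 GiB.

0.84 GiB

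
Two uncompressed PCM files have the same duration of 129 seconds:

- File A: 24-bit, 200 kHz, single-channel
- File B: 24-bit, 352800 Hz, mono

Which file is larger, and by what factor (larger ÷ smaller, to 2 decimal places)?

File B, by a factor of 1.76

File A: 200,000 × 3 × 1 = 600,000 bytes/s.
File B: 352,800 × 3 × 1 = 1,058,400 bytes/s.
File B is larger; ratio = 136,533,600 / 77,400,000 = 1.76.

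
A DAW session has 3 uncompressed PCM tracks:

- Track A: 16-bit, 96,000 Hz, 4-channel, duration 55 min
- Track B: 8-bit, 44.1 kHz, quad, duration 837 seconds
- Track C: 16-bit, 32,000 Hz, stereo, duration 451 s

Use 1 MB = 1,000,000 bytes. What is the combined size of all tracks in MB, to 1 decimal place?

Track A: 55 min = 3,300 s; 96,000 × 3,300 × 2 × 4 = 2,534,400,000 bytes.
Track B: 44,100 × 837 × 1 × 4 = 147,646,800 bytes.
Track C: 32,000 × 451 × 2 × 2 = 57,728,000 bytes.
Total = 2,739,774,800 bytes = 2739.8 MB.

2739.8 MB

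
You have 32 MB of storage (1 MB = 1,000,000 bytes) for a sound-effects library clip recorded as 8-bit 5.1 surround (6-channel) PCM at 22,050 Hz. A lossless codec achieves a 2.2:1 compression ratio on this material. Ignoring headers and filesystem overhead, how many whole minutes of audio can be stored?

Uncompressed byte rate = 22,050 × 1 × 6 = 132,300 bytes/s.
After 2.2:1 compression, effective rate ≈ 60136.36 bytes/s.
Capacity = 32 × 1,000,000 = 32,000,000 bytes.
32,000,000 / effective rate ≈ 532.12 s → 8 minutes.

8 minutes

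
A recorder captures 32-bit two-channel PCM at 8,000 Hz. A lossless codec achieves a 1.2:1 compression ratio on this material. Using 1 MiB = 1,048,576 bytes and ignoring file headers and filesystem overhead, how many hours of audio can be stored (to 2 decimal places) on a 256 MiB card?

1.40 hours

Uncompressed byte rate = 8,000 × 4 × 2 = 64,000 bytes/s.
After 1.2:1 compression, effective rate ≈ 53333.33 bytes/s.
Capacity = 256 × 1,048,576 = 268,435,456 bytes.
268,435,456 / effective rate ≈ 5033.16 s → 1.40 hours.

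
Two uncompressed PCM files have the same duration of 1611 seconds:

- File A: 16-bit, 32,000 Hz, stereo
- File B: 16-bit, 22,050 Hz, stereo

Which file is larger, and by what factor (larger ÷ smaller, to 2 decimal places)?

File A: 32,000 × 2 × 2 = 128,000 bytes/s.
File B: 22,050 × 2 × 2 = 88,200 bytes/s.
File A is larger; ratio = 206,208,000 / 142,090,200 = 1.45.

File A, by a factor of 1.45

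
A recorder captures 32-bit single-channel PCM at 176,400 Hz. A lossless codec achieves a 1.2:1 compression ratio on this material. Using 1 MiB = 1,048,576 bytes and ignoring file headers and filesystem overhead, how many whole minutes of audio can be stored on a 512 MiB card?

15 minutes

Uncompressed byte rate = 176,400 × 4 × 1 = 705,600 bytes/s.
After 1.2:1 compression, effective rate ≈ 588000 bytes/s.
Capacity = 512 × 1,048,576 = 536,870,912 bytes.
536,870,912 / effective rate ≈ 913.05 s → 15 minutes.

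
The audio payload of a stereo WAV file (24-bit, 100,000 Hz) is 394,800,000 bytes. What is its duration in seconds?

Byte rate = 100,000 × 3 × 2 = 600,000 bytes/s.
Duration = 394,800,000 / 600,000 = 658 s.

658 seconds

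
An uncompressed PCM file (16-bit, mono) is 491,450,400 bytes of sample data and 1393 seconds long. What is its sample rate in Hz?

Bytes = sample_rate × seconds × bytes_per_sample × channels.
sample_rate = 491,450,400 / (1,393 × 2 × 1) = 491,450,400 / 2,786 = 176,400 Hz.

176,400 Hz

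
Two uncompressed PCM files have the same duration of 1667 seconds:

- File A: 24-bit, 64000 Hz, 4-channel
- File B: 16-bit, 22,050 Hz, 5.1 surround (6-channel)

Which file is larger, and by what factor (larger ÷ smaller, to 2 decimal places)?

File A: 64,000 × 3 × 4 = 768,000 bytes/s.
File B: 22,050 × 2 × 6 = 264,600 bytes/s.
File A is larger; ratio = 1,280,256,000 / 441,088,200 = 2.90.

File A, by a factor of 2.90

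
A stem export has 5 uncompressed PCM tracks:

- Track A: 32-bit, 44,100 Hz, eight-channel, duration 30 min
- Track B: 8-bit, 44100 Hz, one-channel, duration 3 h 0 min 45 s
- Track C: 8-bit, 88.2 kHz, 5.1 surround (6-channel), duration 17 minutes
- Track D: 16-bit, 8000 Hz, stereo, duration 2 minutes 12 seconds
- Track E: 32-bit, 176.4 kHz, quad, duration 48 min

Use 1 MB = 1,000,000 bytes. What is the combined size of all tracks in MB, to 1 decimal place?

Track A: 30 min = 1,800 s; 44,100 × 1,800 × 4 × 8 = 2,540,160,000 bytes.
Track B: 3 h 0 min 45 s = 10,845 s; 44,100 × 10,845 × 1 × 1 = 478,264,500 bytes.
Track C: 17 minutes = 1,020 s; 88,200 × 1,020 × 1 × 6 = 539,784,000 bytes.
Track D: 2 minutes 12 seconds = 132 s; 8,000 × 132 × 2 × 2 = 4,224,000 bytes.
Track E: 48 min = 2,880 s; 176,400 × 2,880 × 4 × 4 = 8,128,512,000 bytes.
Total = 11,690,944,500 bytes = 11690.9 MB.

11690.9 MB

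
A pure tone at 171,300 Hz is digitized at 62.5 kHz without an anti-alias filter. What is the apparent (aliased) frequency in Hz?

16,200 Hz

Nyquist = 62,500/2 = 31,250 Hz; 171,300 Hz exceeds it.
Alias = |171,300 − 3×62,500| = |171,300 − 187,500| = 16,200 Hz.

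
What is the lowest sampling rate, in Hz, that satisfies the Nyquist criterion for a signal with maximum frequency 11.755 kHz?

23,510 Hz

Minimum sample rate = 2 × 11,755 Hz = 23,510 Hz.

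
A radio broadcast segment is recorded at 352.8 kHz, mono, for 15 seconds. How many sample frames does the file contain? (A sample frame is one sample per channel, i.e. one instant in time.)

5,292,000 sample frames

352,800 samples/s × 15 s = 5,292,000 frames.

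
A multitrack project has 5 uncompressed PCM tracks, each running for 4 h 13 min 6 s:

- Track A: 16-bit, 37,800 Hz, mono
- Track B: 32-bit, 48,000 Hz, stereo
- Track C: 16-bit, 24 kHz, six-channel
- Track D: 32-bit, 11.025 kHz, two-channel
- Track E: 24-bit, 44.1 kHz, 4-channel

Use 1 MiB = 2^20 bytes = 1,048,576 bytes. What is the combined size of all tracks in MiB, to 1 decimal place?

19768.6 MiB

4 h 13 min 6 s = 15,186 s.
Track A: 37,800 × 15,186 × 2 × 1 = 1,148,061,600 bytes.
Track B: 48,000 × 15,186 × 4 × 2 = 5,831,424,000 bytes.
Track C: 24,000 × 15,186 × 2 × 6 = 4,373,568,000 bytes.
Track D: 11,025 × 15,186 × 4 × 2 = 1,339,405,200 bytes.
Track E: 44,100 × 15,186 × 3 × 4 = 8,036,431,200 bytes.
Total = 20,728,890,000 bytes = 19768.6 MiB.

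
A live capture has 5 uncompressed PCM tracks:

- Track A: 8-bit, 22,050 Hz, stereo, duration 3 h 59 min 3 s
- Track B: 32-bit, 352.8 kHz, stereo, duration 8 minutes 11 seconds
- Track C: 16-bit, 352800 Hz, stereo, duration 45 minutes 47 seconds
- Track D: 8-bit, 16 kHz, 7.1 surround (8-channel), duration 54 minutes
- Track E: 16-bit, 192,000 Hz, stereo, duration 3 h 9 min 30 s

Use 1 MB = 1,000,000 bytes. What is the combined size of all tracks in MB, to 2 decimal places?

Track A: 3 h 59 min 3 s = 14,343 s; 22,050 × 14,343 × 1 × 2 = 632,526,300 bytes.
Track B: 8 minutes 11 seconds = 491 s; 352,800 × 491 × 4 × 2 = 1,385,798,400 bytes.
Track C: 45 minutes 47 seconds = 2,747 s; 352,800 × 2,747 × 2 × 2 = 3,876,566,400 bytes.
Track D: 54 minutes = 3,240 s; 16,000 × 3,240 × 1 × 8 = 414,720,000 bytes.
Track E: 3 h 9 min 30 s = 11,370 s; 192,000 × 11,370 × 2 × 2 = 8,732,160,000 bytes.
Total = 15,041,771,100 bytes = 15041.77 MB.

15041.77 MB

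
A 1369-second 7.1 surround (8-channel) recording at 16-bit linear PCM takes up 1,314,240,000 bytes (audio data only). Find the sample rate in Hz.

60,000 Hz

Bytes = sample_rate × seconds × bytes_per_sample × channels.
sample_rate = 1,314,240,000 / (1,369 × 2 × 8) = 1,314,240,000 / 21,904 = 60,000 Hz.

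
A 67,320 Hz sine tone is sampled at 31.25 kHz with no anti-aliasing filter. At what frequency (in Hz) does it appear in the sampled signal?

Nyquist = 31,250/2 = 15,625 Hz; 67,320 Hz exceeds it.
Alias = |67,320 − 2×31,250| = |67,320 − 62,500| = 4,820 Hz.

4,820 Hz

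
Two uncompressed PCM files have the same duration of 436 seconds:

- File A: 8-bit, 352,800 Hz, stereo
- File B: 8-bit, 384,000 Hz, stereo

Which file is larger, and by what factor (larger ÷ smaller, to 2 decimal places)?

File A: 352,800 × 1 × 2 = 705,600 bytes/s.
File B: 384,000 × 1 × 2 = 768,000 bytes/s.
File B is larger; ratio = 334,848,000 / 307,641,600 = 1.09.

File B, by a factor of 1.09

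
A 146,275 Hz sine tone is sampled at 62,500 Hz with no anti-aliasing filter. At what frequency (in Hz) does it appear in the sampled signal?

Nyquist = 62,500/2 = 31,250 Hz; 146,275 Hz exceeds it.
Alias = |146,275 − 2×62,500| = |146,275 − 125,000| = 21,275 Hz.

21,275 Hz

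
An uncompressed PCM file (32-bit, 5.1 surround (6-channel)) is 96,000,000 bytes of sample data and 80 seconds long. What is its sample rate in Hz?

50,000 Hz

Bytes = sample_rate × seconds × bytes_per_sample × channels.
sample_rate = 96,000,000 / (80 × 4 × 6) = 96,000,000 / 1,920 = 50,000 Hz.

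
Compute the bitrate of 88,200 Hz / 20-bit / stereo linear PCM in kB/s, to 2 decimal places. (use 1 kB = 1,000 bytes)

Bit rate = 88,200 × 20 × 2 = 3,528,000 bits/s.
3,528,000 / 8 = 441,000 B/s = 441.00 kB/s.

441.00 kB/s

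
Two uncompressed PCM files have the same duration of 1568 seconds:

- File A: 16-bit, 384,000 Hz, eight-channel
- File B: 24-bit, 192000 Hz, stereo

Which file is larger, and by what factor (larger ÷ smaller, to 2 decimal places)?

File A, by a factor of 5.33

File A: 384,000 × 2 × 8 = 6,144,000 bytes/s.
File B: 192,000 × 3 × 2 = 1,152,000 bytes/s.
File A is larger; ratio = 9,633,792,000 / 1,806,336,000 = 5.33.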